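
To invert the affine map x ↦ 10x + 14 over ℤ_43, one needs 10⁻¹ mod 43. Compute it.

Apply the Euclidean algorithm to 43 and 10:
43 = 4·10 + 3
10 = 3·3 + 1
3 = 3·1 + 0
gcd = 1, so the inverse exists. Back-substitute:
1 = 10 − 3·3
1 = −3·43 + 13·10
So 10·13 ≡ 1 (mod 43).

13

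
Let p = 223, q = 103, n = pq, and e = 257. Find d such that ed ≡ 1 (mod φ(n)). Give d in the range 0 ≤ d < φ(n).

13745

φ(n) = (p−1)(q−1) = 222·102 = 22644.
Need d with 257·d ≡ 1 (mod 22644). Apply the extended Euclidean algorithm:
22644 = 88·257 + 28
257 = 9·28 + 5
28 = 5·5 + 3
5 = 1·3 + 2
3 = 1·2 + 1
2 = 2·1 + 0
Back-substitute:
1 = 3 − 2
1 = −5 + 2·3
1 = 2·28 − 11·5
1 = −11·257 + 101·28
1 = 101·22644 − 8899·257
So 257·(-8899) ≡ 1 (mod 22644), hence d ≡ -8899 ≡ 13745 (mod 22644).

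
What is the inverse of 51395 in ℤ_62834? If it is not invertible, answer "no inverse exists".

Run Euclid on (62834, 51395):
62834 = 1·51395 + 11439
51395 = 4·11439 + 5639
11439 = 2·5639 + 161
5639 = 35·161 + 4
161 = 40·4 + 1
4 = 4·1 + 0
The gcd is 1. Working backward:
1 = 161 − 40·4
1 = −40·5639 + 1401·161
1 = 1401·11439 − 2842·5639
1 = −2842·51395 + 12769·11439
1 = 12769·62834 − 15611·51395
Hence 51395⁻¹ ≡ -15611 ≡ 47223 (mod 62834).

47223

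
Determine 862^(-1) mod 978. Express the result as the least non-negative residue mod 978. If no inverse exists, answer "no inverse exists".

no inverse exists

Euclidean algorithm on 978, 862:
978 = 1×862 + 116
862 = 7×116 + 50
116 = 2×50 + 16
50 = 3×16 + 2
16 = 8×2 + 0
The gcd is 2, not 1, hence no inverse exists.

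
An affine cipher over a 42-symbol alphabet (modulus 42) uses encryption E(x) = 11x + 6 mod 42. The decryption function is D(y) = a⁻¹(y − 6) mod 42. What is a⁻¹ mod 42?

Run Euclid on (42, 11):
42 = 3×11 + 9
11 = 1×9 + 2
9 = 4×2 + 1
2 = 2×1 + 0
The gcd is 1. Working backward:
1 = 9 − 4·2
1 = −4·11 + 5·9
1 = 5·42 − 19·11
So 11·(-19) ≡ 1 (mod 42), and -19 ≡ 23 (mod 42).

23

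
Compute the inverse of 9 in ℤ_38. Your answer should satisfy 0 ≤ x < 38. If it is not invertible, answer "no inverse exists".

17

Extended Euclidean algorithm:
38 = 4*9 + 2
9 = 4*2 + 1
2 = 2*1 + 0
gcd = 1, so the inverse exists. Back-substitute:
1 = 9 − 4·2
1 = −4·38 + 17·9
So 9·17 ≡ 1 (mod 38).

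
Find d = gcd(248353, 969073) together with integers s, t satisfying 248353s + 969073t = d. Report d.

Euclidean algorithm:
969073 = 3×248353 + 224014
248353 = 1×224014 + 24339
224014 = 9×24339 + 4963
24339 = 4×4963 + 4487
4963 = 1×4487 + 476
4487 = 9×476 + 203
476 = 2×203 + 70
203 = 2×70 + 63
70 = 1×63 + 7
63 = 9×7 + 0
gcd(248353, 969073) = 7.
Back-substituting:
7 = 70 − 63
7 = −203 + 3·70
7 = 3·476 − 7·203
7 = −7·4487 + 66·476
7 = 66·4963 − 73·4487
7 = −73·24339 + 358·4963
7 = 358·224014 − 3295·24339
7 = −3295·248353 + 3653·224014
7 = 3653·969073 − 14254·248353
So 7 = (3653)·969073 + (-14254)·248353.

7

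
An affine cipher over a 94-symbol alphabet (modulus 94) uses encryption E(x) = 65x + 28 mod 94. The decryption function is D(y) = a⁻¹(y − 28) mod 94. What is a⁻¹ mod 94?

Apply the Euclidean algorithm to 94 and 65:
94 = 1*65 + 29
65 = 2*29 + 7
29 = 4*7 + 1
7 = 7*1 + 0
gcd = 1, so the inverse exists. Back-substitute:
1 = 29 − 4·7
1 = −4·65 + 9·29
1 = 9·94 − 13·65
Thus 65·(-13) ≡ 1 (mod 94); reducing, -13 mod 94 = 81.

81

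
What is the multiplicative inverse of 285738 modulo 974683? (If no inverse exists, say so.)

Run Euclid on (974683, 285738):
974683 = 3*285738 + 117469
285738 = 2*117469 + 50800
117469 = 2*50800 + 15869
50800 = 3*15869 + 3193
15869 = 4*3193 + 3097
3193 = 1*3097 + 96
3097 = 32*96 + 25
96 = 3*25 + 21
25 = 1*21 + 4
21 = 5*4 + 1
4 = 4*1 + 0
Since gcd(285738, 974683) = 1, back-substitute to write 1 as a combination:
1 = 21 − 5·4
1 = −5·25 + 6·21
1 = 6·96 − 23·25
1 = −23·3097 + 742·96
1 = 742·3193 − 765·3097
1 = −765·15869 + 3802·3193
1 = 3802·50800 − 12171·15869
1 = −12171·117469 + 28144·50800
1 = 28144·285738 − 68459·117469
1 = −68459·974683 + 233521·285738
So 285738·233521 ≡ 1 (mod 974683).

233521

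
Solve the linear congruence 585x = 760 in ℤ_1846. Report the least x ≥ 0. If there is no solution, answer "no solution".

no solution

gcd(585, 1846):
1846 = 3×585 + 91
585 = 6×91 + 39
91 = 2×39 + 13
39 = 3×13 + 0
gcd = 13, but 13 ∤ 760, so the congruence has no solution.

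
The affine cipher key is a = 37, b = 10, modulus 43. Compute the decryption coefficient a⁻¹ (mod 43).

7

Extended Euclidean algorithm:
43 = 1·37 + 6
37 = 6·6 + 1
6 = 6·1 + 0
gcd = 1, so the inverse exists. Back-substitute:
1 = 37 − 6·6
1 = −6·43 + 7·37
So 37·7 ≡ 1 (mod 43).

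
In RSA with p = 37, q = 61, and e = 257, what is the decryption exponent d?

353

φ(n) = (p−1)(q−1) = 36·60 = 2160.
Need d with 257·d ≡ 1 (mod 2160). Apply the extended Euclidean algorithm:
2160 = 8×257 + 104
257 = 2×104 + 49
104 = 2×49 + 6
49 = 8×6 + 1
6 = 6×1 + 0
Back-substitute:
1 = 49 − 8·6
1 = −8·104 + 17·49
1 = 17·257 − 42·104
1 = −42·2160 + 353·257
So 257·353 ≡ 1 (mod 2160), hence d = 353.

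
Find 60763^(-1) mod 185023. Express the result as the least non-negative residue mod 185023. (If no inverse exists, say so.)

30386

Apply the Euclidean algorithm to 185023 and 60763:
185023 = 3×60763 + 2734
60763 = 22×2734 + 615
2734 = 4×615 + 274
615 = 2×274 + 67
274 = 4×67 + 6
67 = 11×6 + 1
6 = 6×1 + 0
gcd = 1, so the inverse exists. Back-substitute:
1 = 67 − 11·6
1 = −11·274 + 45·67
1 = 45·615 − 101·274
1 = −101·2734 + 449·615
1 = 449·60763 − 9979·2734
1 = −9979·185023 + 30386·60763
So 60763·30386 ≡ 1 (mod 185023).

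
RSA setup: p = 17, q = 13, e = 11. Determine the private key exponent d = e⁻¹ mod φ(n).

35

φ(n) = (p−1)(q−1) = 16·12 = 192.
Need d with 11·d ≡ 1 (mod 192). Apply the extended Euclidean algorithm:
192 = 17·11 + 5
11 = 2·5 + 1
5 = 5·1 + 0
Back-substitute:
1 = 11 − 2·5
1 = −2·192 + 35·11
So 11·35 ≡ 1 (mod 192), hence d = 35.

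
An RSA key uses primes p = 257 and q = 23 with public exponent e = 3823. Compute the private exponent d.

φ(n) = (p−1)(q−1) = 256·22 = 5632.
Need d with 3823·d ≡ 1 (mod 5632). Apply the extended Euclidean algorithm:
5632 = 1·3823 + 1809
3823 = 2·1809 + 205
1809 = 8·205 + 169
205 = 1·169 + 36
169 = 4·36 + 25
36 = 1·25 + 11
25 = 2·11 + 3
11 = 3·3 + 2
3 = 1·2 + 1
2 = 2·1 + 0
Back-substitute:
1 = 3 − 2
1 = −11 + 4·3
1 = 4·25 − 9·11
1 = −9·36 + 13·25
1 = 13·169 − 61·36
1 = −61·205 + 74·169
1 = 74·1809 − 653·205
1 = −653·3823 + 1380·1809
1 = 1380·5632 − 2033·3823
So 3823·(-2033) ≡ 1 (mod 5632), hence d ≡ -2033 ≡ 3599 (mod 5632).

3599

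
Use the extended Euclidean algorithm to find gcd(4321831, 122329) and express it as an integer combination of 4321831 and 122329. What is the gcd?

Repeated division:
4321831 = 35×122329 + 40316
122329 = 3×40316 + 1381
40316 = 29×1381 + 267
1381 = 5×267 + 46
267 = 5×46 + 37
46 = 1×37 + 9
37 = 4×9 + 1
9 = 9×1 + 0
gcd(4321831, 122329) = 1.
Back-substituting:
1 = 37 − 4·9
1 = −4·46 + 5·37
1 = 5·267 − 29·46
1 = −29·1381 + 150·267
1 = 150·40316 − 4379·1381
1 = −4379·122329 + 13287·40316
1 = 13287·4321831 − 469424·122329
So 1 = (13287)·4321831 + (-469424)·122329.

1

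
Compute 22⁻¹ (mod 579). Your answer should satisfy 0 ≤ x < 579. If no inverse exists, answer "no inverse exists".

79

Extended Euclidean algorithm:
579 = 26*22 + 7
22 = 3*7 + 1
7 = 7*1 + 0
gcd = 1, so the inverse exists. Back-substitute:
1 = 22 − 3·7
1 = −3·579 + 79·22
So 22·79 ≡ 1 (mod 579).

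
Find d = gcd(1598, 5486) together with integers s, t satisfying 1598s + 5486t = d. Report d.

2

Apply Euclid's algorithm to 5486 and 1598:
5486 = 3·1598 + 692
1598 = 2·692 + 214
692 = 3·214 + 50
214 = 4·50 + 14
50 = 3·14 + 8
14 = 1·8 + 6
8 = 1·6 + 2
6 = 3·2 + 0
gcd(1598, 5486) = 2.
Working backward:
2 = 8 − 6
2 = −14 + 2·8
2 = 2·50 − 7·14
2 = −7·214 + 30·50
2 = 30·692 − 97·214
2 = −97·1598 + 224·692
2 = 224·5486 − 769·1598
So 2 = (224)·5486 + (-769)·1598.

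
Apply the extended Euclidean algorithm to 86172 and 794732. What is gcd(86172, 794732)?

Repeated division:
794732 = 9×86172 + 19184
86172 = 4×19184 + 9436
19184 = 2×9436 + 312
9436 = 30×312 + 76
312 = 4×76 + 8
76 = 9×8 + 4
8 = 2×4 + 0
gcd(86172, 794732) = 4.
Express as a combination:
4 = 76 − 9·8
4 = −9·312 + 37·76
4 = 37·9436 − 1119·312
4 = −1119·19184 + 2275·9436
4 = 2275·86172 − 10219·19184
4 = −10219·794732 + 94246·86172
So 4 = (-10219)·794732 + (94246)·86172.

4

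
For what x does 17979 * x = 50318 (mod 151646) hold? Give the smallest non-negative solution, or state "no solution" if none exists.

85572

First find gcd(17979, 151646):
151646 = 8·17979 + 7814
17979 = 2·7814 + 2351
7814 = 3·2351 + 761
2351 = 3·761 + 68
761 = 11·68 + 13
68 = 5·13 + 3
13 = 4·3 + 1
3 = 3·1 + 0
gcd = 1, so a unique solution mod 151646 exists.
Back-substitute for the Bézout coefficients:
1 = 13 − 4·3
1 = −4·68 + 21·13
1 = 21·761 − 235·68
1 = −235·2351 + 726·761
1 = 726·7814 − 2413·2351
1 = −2413·17979 + 5552·7814
1 = 5552·151646 − 46829·17979
So 17979·(-46829) ≡ 1 (mod 151646), giving 17979⁻¹ ≡ 104817.
x ≡ 17979⁻¹·50318 ≡ 104817·50318 ≡ 85572 (mod 151646).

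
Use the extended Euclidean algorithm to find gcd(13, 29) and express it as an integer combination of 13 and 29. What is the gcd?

Repeated division:
29 = 2×13 + 3
13 = 4×3 + 1
3 = 3×1 + 0
gcd(13, 29) = 1.
Back-substituting:
1 = 13 − 4·3
1 = −4·29 + 9·13
So 1 = (-4)·29 + (9)·13.

1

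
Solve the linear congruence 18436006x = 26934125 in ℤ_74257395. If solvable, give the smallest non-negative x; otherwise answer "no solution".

40481180

First find gcd(18436006, 74257395):
74257395 = 4·18436006 + 513371
18436006 = 35·513371 + 468021
513371 = 1·468021 + 45350
468021 = 10·45350 + 14521
45350 = 3·14521 + 1787
14521 = 8·1787 + 225
1787 = 7·225 + 212
225 = 1·212 + 13
212 = 16·13 + 4
13 = 3·4 + 1
4 = 4·1 + 0
gcd = 1, so a unique solution mod 74257395 exists.
Back-substitute for the Bézout coefficients:
1 = 13 − 3·4
1 = −3·212 + 49·13
1 = 49·225 − 52·212
1 = −52·1787 + 413·225
1 = 413·14521 − 3356·1787
1 = −3356·45350 + 10481·14521
1 = 10481·468021 − 108166·45350
1 = −108166·513371 + 118647·468021
1 = 118647·18436006 − 4260811·513371
1 = −4260811·74257395 + 17161891·18436006
So 18436006·(17161891) ≡ 1 (mod 74257395), giving 18436006⁻¹ ≡ 17161891.
x ≡ 18436006⁻¹·26934125 ≡ 17161891·26934125 ≡ 40481180 (mod 74257395).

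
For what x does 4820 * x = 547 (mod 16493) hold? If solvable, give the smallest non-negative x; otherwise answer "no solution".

15470

First find gcd(4820, 16493):
16493 = 3·4820 + 2033
4820 = 2·2033 + 754
2033 = 2·754 + 525
754 = 1·525 + 229
525 = 2·229 + 67
229 = 3·67 + 28
67 = 2·28 + 11
28 = 2·11 + 6
11 = 1·6 + 5
6 = 1·5 + 1
5 = 5·1 + 0
gcd = 1, so a unique solution mod 16493 exists.
Back-substitute for the Bézout coefficients:
1 = 6 − 5
1 = −11 + 2·6
1 = 2·28 − 5·11
1 = −5·67 + 12·28
1 = 12·229 − 41·67
1 = −41·525 + 94·229
1 = 94·754 − 135·525
1 = −135·2033 + 364·754
1 = 364·4820 − 863·2033
1 = −863·16493 + 2953·4820
So 4820·(2953) ≡ 1 (mod 16493), giving 4820⁻¹ ≡ 2953.
x ≡ 4820⁻¹·547 ≡ 2953·547 ≡ 15470 (mod 16493).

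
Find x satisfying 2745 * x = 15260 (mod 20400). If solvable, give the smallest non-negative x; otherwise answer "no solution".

gcd(2745, 20400):
20400 = 7×2745 + 1185
2745 = 2×1185 + 375
1185 = 3×375 + 60
375 = 6×60 + 15
60 = 4×15 + 0
gcd = 15, but 15 ∤ 15260, so the congruence has no solution.

no solution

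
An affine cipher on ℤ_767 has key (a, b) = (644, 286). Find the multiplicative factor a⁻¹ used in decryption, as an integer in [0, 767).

Extended Euclidean algorithm:
767 = 1*644 + 123
644 = 5*123 + 29
123 = 4*29 + 7
29 = 4*7 + 1
7 = 7*1 + 0
The gcd is 1. Working backward:
1 = 29 − 4·7
1 = −4·123 + 17·29
1 = 17·644 − 89·123
1 = −89·767 + 106·644
So 644·106 ≡ 1 (mod 767).

106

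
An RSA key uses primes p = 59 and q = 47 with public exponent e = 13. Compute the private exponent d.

821

φ(n) = (p−1)(q−1) = 58·46 = 2668.
Need d with 13·d ≡ 1 (mod 2668). Apply the extended Euclidean algorithm:
2668 = 205×13 + 3
13 = 4×3 + 1
3 = 3×1 + 0
Back-substitute:
1 = 13 − 4·3
1 = −4·2668 + 821·13
So 13·821 ≡ 1 (mod 2668), hence d = 821.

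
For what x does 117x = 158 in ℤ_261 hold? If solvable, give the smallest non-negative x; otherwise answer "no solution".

gcd(117, 261):
261 = 2*117 + 27
117 = 4*27 + 9
27 = 3*9 + 0
gcd = 9, but 9 ∤ 158, so the congruence has no solution.

no solution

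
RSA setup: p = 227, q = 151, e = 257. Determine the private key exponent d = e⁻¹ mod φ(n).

9893

φ(n) = (p−1)(q−1) = 226·150 = 33900.
Need d with 257·d ≡ 1 (mod 33900). Apply the extended Euclidean algorithm:
33900 = 131*257 + 233
257 = 1*233 + 24
233 = 9*24 + 17
24 = 1*17 + 7
17 = 2*7 + 3
7 = 2*3 + 1
3 = 3*1 + 0
Back-substitute:
1 = 7 − 2·3
1 = −2·17 + 5·7
1 = 5·24 − 7·17
1 = −7·233 + 68·24
1 = 68·257 − 75·233
1 = −75·33900 + 9893·257
So 257·9893 ≡ 1 (mod 33900), hence d = 9893.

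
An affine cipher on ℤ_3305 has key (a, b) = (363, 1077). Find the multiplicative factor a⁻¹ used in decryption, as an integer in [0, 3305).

2522

Apply the Euclidean algorithm to 3305 and 363:
3305 = 9·363 + 38
363 = 9·38 + 21
38 = 1·21 + 17
21 = 1·17 + 4
17 = 4·4 + 1
4 = 4·1 + 0
Since gcd(363, 3305) = 1, back-substitute to write 1 as a combination:
1 = 17 − 4·4
1 = −4·21 + 5·17
1 = 5·38 − 9·21
1 = −9·363 + 86·38
1 = 86·3305 − 783·363
Thus 363·(-783) ≡ 1 (mod 3305); reducing, -783 mod 3305 = 2522.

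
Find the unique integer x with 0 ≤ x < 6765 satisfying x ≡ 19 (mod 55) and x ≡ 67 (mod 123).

Write x = 19 + 55·k. Then 55·k ≡ 67 − 19 ≡ 48 (mod 123).
Need 55⁻¹ mod 123. Extended Euclid on (123, 55):
123 = 2×55 + 13
55 = 4×13 + 3
13 = 4×3 + 1
3 = 3×1 + 0
Back-substitute:
1 = 13 − 4·3
1 = −4·55 + 17·13
1 = 17·123 − 38·55
55⁻¹ ≡ 85 (mod 123), so k ≡ 85·48 ≡ 21 (mod 123).
x = 19 + 55·21 = 1174.

1174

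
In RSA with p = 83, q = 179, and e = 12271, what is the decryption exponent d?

φ(n) = (p−1)(q−1) = 82·178 = 14596.
Need d with 12271·d ≡ 1 (mod 14596). Apply the extended Euclidean algorithm:
14596 = 1*12271 + 2325
12271 = 5*2325 + 646
2325 = 3*646 + 387
646 = 1*387 + 259
387 = 1*259 + 128
259 = 2*128 + 3
128 = 42*3 + 2
3 = 1*2 + 1
2 = 2*1 + 0
Back-substitute:
1 = 3 − 2
1 = −128 + 43·3
1 = 43·259 − 87·128
1 = −87·387 + 130·259
1 = 130·646 − 217·387
1 = −217·2325 + 781·646
1 = 781·12271 − 4122·2325
1 = −4122·14596 + 4903·12271
So 12271·4903 ≡ 1 (mod 14596), hence d = 4903.

4903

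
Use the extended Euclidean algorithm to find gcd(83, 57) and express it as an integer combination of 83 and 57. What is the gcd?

1

Repeated division:
83 = 1×57 + 26
57 = 2×26 + 5
26 = 5×5 + 1
5 = 5×1 + 0
gcd(83, 57) = 1.
Back-substituting:
1 = 26 − 5·5
1 = −5·57 + 11·26
1 = 11·83 − 16·57
So 1 = (11)·83 + (-16)·57.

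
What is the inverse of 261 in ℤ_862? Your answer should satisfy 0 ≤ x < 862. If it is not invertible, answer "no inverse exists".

611

gcd(862, 261) by repeated division:
862 = 3*261 + 79
261 = 3*79 + 24
79 = 3*24 + 7
24 = 3*7 + 3
7 = 2*3 + 1
3 = 3*1 + 0
The gcd is 1. Working backward:
1 = 7 − 2·3
1 = −2·24 + 7·7
1 = 7·79 − 23·24
1 = −23·261 + 76·79
1 = 76·862 − 251·261
Thus 261·(-251) ≡ 1 (mod 862); reducing, -251 mod 862 = 611.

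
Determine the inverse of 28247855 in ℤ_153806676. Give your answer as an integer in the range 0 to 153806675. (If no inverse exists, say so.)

Run Euclid on (153806676, 28247855):
153806676 = 5×28247855 + 12567401
28247855 = 2×12567401 + 3113053
12567401 = 4×3113053 + 115189
3113053 = 27×115189 + 2950
115189 = 39×2950 + 139
2950 = 21×139 + 31
139 = 4×31 + 15
31 = 2×15 + 1
15 = 15×1 + 0
The gcd is 1. Working backward:
1 = 31 − 2·15
1 = −2·139 + 9·31
1 = 9·2950 − 191·139
1 = −191·115189 + 7458·2950
1 = 7458·3113053 − 201557·115189
1 = −201557·12567401 + 813686·3113053
1 = 813686·28247855 − 1828929·12567401
1 = −1828929·153806676 + 9958331·28247855
So 28247855·9958331 ≡ 1 (mod 153806676).

9958331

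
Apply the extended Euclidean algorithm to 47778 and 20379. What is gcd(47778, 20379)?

3

Repeated division:
47778 = 2·20379 + 7020
20379 = 2·7020 + 6339
7020 = 1·6339 + 681
6339 = 9·681 + 210
681 = 3·210 + 51
210 = 4·51 + 6
51 = 8·6 + 3
6 = 2·3 + 0
gcd(47778, 20379) = 3.
Working backward:
3 = 51 − 8·6
3 = −8·210 + 33·51
3 = 33·681 − 107·210
3 = −107·6339 + 996·681
3 = 996·7020 − 1103·6339
3 = −1103·20379 + 3202·7020
3 = 3202·47778 − 7507·20379
So 3 = (3202)·47778 + (-7507)·20379.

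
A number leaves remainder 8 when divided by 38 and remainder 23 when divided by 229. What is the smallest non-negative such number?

Write x = 8 + 38·k. Then 38·k ≡ 23 − 8 ≡ 15 (mod 229).
Need 38⁻¹ mod 229. Extended Euclid on (229, 38):
229 = 6·38 + 1
38 = 38·1 + 0
Back-substitute:
1 = 229 − 6·38
38⁻¹ ≡ 223 (mod 229), so k ≡ 223·15 ≡ 139 (mod 229).
x = 8 + 38·139 = 5290.

5290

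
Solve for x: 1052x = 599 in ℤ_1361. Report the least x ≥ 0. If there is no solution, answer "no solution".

716

First find gcd(1052, 1361):
1361 = 1×1052 + 309
1052 = 3×309 + 125
309 = 2×125 + 59
125 = 2×59 + 7
59 = 8×7 + 3
7 = 2×3 + 1
3 = 3×1 + 0
gcd = 1, so a unique solution mod 1361 exists.
Back-substitute for the Bézout coefficients:
1 = 7 − 2·3
1 = −2·59 + 17·7
1 = 17·125 − 36·59
1 = −36·309 + 89·125
1 = 89·1052 − 303·309
1 = −303·1361 + 392·1052
So 1052·(392) ≡ 1 (mod 1361), giving 1052⁻¹ ≡ 392.
x ≡ 1052⁻¹·599 ≡ 392·599 ≡ 716 (mod 1361).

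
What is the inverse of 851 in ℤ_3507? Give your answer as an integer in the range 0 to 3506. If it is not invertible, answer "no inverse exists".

1430

Apply the Euclidean algorithm to 3507 and 851:
3507 = 4·851 + 103
851 = 8·103 + 27
103 = 3·27 + 22
27 = 1·22 + 5
22 = 4·5 + 2
5 = 2·2 + 1
2 = 2·1 + 0
gcd = 1, so the inverse exists. Back-substitute:
1 = 5 − 2·2
1 = −2·22 + 9·5
1 = 9·27 − 11·22
1 = −11·103 + 42·27
1 = 42·851 − 347·103
1 = −347·3507 + 1430·851
So 851·1430 ≡ 1 (mod 3507).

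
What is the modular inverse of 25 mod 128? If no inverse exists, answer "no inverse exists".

Apply the Euclidean algorithm to 128 and 25:
128 = 5×25 + 3
25 = 8×3 + 1
3 = 3×1 + 0
gcd = 1, so the inverse exists. Back-substitute:
1 = 25 − 8·3
1 = −8·128 + 41·25
So 25·41 ≡ 1 (mod 128).

41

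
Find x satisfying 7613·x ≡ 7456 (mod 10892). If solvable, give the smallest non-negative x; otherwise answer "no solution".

First find gcd(7613, 10892):
10892 = 1*7613 + 3279
7613 = 2*3279 + 1055
3279 = 3*1055 + 114
1055 = 9*114 + 29
114 = 3*29 + 27
29 = 1*27 + 2
27 = 13*2 + 1
2 = 2*1 + 0
gcd = 1, so a unique solution mod 10892 exists.
Back-substitute for the Bézout coefficients:
1 = 27 − 13·2
1 = −13·29 + 14·27
1 = 14·114 − 55·29
1 = −55·1055 + 509·114
1 = 509·3279 − 1582·1055
1 = −1582·7613 + 3673·3279
1 = 3673·10892 − 5255·7613
So 7613·(-5255) ≡ 1 (mod 10892), giving 7613⁻¹ ≡ 5637.
x ≡ 7613⁻¹·7456 ≡ 5637·7456 ≡ 8136 (mod 10892).

8136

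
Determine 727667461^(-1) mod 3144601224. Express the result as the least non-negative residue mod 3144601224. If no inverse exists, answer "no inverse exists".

107709733

Apply the Euclidean algorithm to 3144601224 and 727667461:
3144601224 = 4*727667461 + 233931380
727667461 = 3*233931380 + 25873321
233931380 = 9*25873321 + 1071491
25873321 = 24*1071491 + 157537
1071491 = 6*157537 + 126269
157537 = 1*126269 + 31268
126269 = 4*31268 + 1197
31268 = 26*1197 + 146
1197 = 8*146 + 29
146 = 5*29 + 1
29 = 29*1 + 0
Since gcd(727667461, 3144601224) = 1, back-substitute to write 1 as a combination:
1 = 146 − 5·29
1 = −5·1197 + 41·146
1 = 41·31268 − 1071·1197
1 = −1071·126269 + 4325·31268
1 = 4325·157537 − 5396·126269
1 = −5396·1071491 + 36701·157537
1 = 36701·25873321 − 886220·1071491
1 = −886220·233931380 + 8012681·25873321
1 = 8012681·727667461 − 24924263·233931380
1 = −24924263·3144601224 + 107709733·727667461
So 727667461·107709733 ≡ 1 (mod 3144601224).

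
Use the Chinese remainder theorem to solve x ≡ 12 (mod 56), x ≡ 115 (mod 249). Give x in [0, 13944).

Write x = 12 + 56·k. Then 56·k ≡ 115 − 12 ≡ 103 (mod 249).
Need 56⁻¹ mod 249. Extended Euclid on (249, 56):
249 = 4·56 + 25
56 = 2·25 + 6
25 = 4·6 + 1
6 = 6·1 + 0
Back-substitute:
1 = 25 − 4·6
1 = −4·56 + 9·25
1 = 9·249 − 40·56
56⁻¹ ≡ 209 (mod 249), so k ≡ 209·103 ≡ 113 (mod 249).
x = 12 + 56·113 = 6340.

6340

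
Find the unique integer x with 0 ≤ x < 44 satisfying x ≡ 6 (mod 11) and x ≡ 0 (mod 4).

Write x = 6 + 11·k. Then 11·k ≡ 0 − 6 ≡ 2 (mod 4).
Need 11⁻¹ mod 4. Extended Euclid on (4, 3):
4 = 1·3 + 1
3 = 3·1 + 0
Back-substitute:
1 = 4 − 3
11⁻¹ ≡ 3 (mod 4), so k ≡ 3·2 ≡ 2 (mod 4).
x = 6 + 11·2 = 28.

28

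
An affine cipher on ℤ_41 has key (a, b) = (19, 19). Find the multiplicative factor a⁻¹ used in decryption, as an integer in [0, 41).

gcd(41, 19) by repeated division:
41 = 2·19 + 3
19 = 6·3 + 1
3 = 3·1 + 0
gcd = 1, so the inverse exists. Back-substitute:
1 = 19 − 6·3
1 = −6·41 + 13·19
So 19·13 ≡ 1 (mod 41).

13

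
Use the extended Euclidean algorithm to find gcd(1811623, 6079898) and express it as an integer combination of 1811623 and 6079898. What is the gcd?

11

Apply Euclid's algorithm to 6079898 and 1811623:
6079898 = 3×1811623 + 645029
1811623 = 2×645029 + 521565
645029 = 1×521565 + 123464
521565 = 4×123464 + 27709
123464 = 4×27709 + 12628
27709 = 2×12628 + 2453
12628 = 5×2453 + 363
2453 = 6×363 + 275
363 = 1×275 + 88
275 = 3×88 + 11
88 = 8×11 + 0
gcd(1811623, 6079898) = 11.
Express as a combination:
11 = 275 − 3·88
11 = −3·363 + 4·275
11 = 4·2453 − 27·363
11 = −27·12628 + 139·2453
11 = 139·27709 − 305·12628
11 = −305·123464 + 1359·27709
11 = 1359·521565 − 5741·123464
11 = −5741·645029 + 7100·521565
11 = 7100·1811623 − 19941·645029
11 = −19941·6079898 + 66923·1811623
So 11 = (-19941)·6079898 + (66923)·1811623.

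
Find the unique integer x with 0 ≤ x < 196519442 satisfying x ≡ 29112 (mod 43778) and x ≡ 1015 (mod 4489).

9441382

Write x = 29112 + 43778·k. Then 43778·k ≡ 1015 − 29112 ≡ 3326 (mod 4489).
Need 43778⁻¹ mod 4489. Extended Euclid on (4489, 3377):
4489 = 1·3377 + 1112
3377 = 3·1112 + 41
1112 = 27·41 + 5
41 = 8·5 + 1
5 = 5·1 + 0
Back-substitute:
1 = 41 − 8·5
1 = −8·1112 + 217·41
1 = 217·3377 − 659·1112
1 = −659·4489 + 876·3377
43778⁻¹ ≡ 876 (mod 4489), so k ≡ 876·3326 ≡ 215 (mod 4489).
x = 29112 + 43778·215 = 9441382.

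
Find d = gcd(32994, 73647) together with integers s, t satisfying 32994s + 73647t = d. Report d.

Repeated division:
73647 = 2·32994 + 7659
32994 = 4·7659 + 2358
7659 = 3·2358 + 585
2358 = 4·585 + 18
585 = 32·18 + 9
18 = 2·9 + 0
gcd(32994, 73647) = 9.
Express as a combination:
9 = 585 − 32·18
9 = −32·2358 + 129·585
9 = 129·7659 − 419·2358
9 = −419·32994 + 1805·7659
9 = 1805·73647 − 4029·32994
So 9 = (1805)·73647 + (-4029)·32994.

9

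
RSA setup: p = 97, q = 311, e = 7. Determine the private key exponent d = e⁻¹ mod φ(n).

8503

φ(n) = (p−1)(q−1) = 96·310 = 29760.
Need d with 7·d ≡ 1 (mod 29760). Apply the extended Euclidean algorithm:
29760 = 4251·7 + 3
7 = 2·3 + 1
3 = 3·1 + 0
Back-substitute:
1 = 7 − 2·3
1 = −2·29760 + 8503·7
So 7·8503 ≡ 1 (mod 29760), hence d = 8503.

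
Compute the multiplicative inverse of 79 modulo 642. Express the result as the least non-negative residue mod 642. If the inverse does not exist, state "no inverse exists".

577

gcd(642, 79) by repeated division:
642 = 8×79 + 10
79 = 7×10 + 9
10 = 1×9 + 1
9 = 9×1 + 0
gcd = 1, so the inverse exists. Back-substitute:
1 = 10 − 9
1 = −79 + 8·10
1 = 8·642 − 65·79
Thus 79·(-65) ≡ 1 (mod 642); reducing, -65 mod 642 = 577.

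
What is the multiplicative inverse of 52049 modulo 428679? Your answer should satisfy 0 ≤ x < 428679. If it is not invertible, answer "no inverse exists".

Run Euclid on (428679, 52049):
428679 = 8×52049 + 12287
52049 = 4×12287 + 2901
12287 = 4×2901 + 683
2901 = 4×683 + 169
683 = 4×169 + 7
169 = 24×7 + 1
7 = 7×1 + 0
gcd = 1, so the inverse exists. Back-substitute:
1 = 169 − 24·7
1 = −24·683 + 97·169
1 = 97·2901 − 412·683
1 = −412·12287 + 1745·2901
1 = 1745·52049 − 7392·12287
1 = −7392·428679 + 60881·52049
So 52049·60881 ≡ 1 (mod 428679).

60881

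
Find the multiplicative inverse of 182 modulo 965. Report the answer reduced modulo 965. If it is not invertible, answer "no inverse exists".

Apply the Euclidean algorithm to 965 and 182:
965 = 5×182 + 55
182 = 3×55 + 17
55 = 3×17 + 4
17 = 4×4 + 1
4 = 4×1 + 0
The gcd is 1. Working backward:
1 = 17 − 4·4
1 = −4·55 + 13·17
1 = 13·182 − 43·55
1 = −43·965 + 228·182
So 182·228 ≡ 1 (mod 965).

228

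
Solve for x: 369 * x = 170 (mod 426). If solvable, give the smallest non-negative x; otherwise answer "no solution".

no solution

gcd(369, 426):
426 = 1×369 + 57
369 = 6×57 + 27
57 = 2×27 + 3
27 = 9×3 + 0
gcd = 3, but 3 ∤ 170, so the congruence has no solution.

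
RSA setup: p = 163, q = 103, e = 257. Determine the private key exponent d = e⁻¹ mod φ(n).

4565

φ(n) = (p−1)(q−1) = 162·102 = 16524.
Need d with 257·d ≡ 1 (mod 16524). Apply the extended Euclidean algorithm:
16524 = 64·257 + 76
257 = 3·76 + 29
76 = 2·29 + 18
29 = 1·18 + 11
18 = 1·11 + 7
11 = 1·7 + 4
7 = 1·4 + 3
4 = 1·3 + 1
3 = 3·1 + 0
Back-substitute:
1 = 4 − 3
1 = −7 + 2·4
1 = 2·11 − 3·7
1 = −3·18 + 5·11
1 = 5·29 − 8·18
1 = −8·76 + 21·29
1 = 21·257 − 71·76
1 = −71·16524 + 4565·257
So 257·4565 ≡ 1 (mod 16524), hence d = 4565.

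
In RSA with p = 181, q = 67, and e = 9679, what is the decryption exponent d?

4399

φ(n) = (p−1)(q−1) = 180·66 = 11880.
Need d with 9679·d ≡ 1 (mod 11880). Apply the extended Euclidean algorithm:
11880 = 1*9679 + 2201
9679 = 4*2201 + 875
2201 = 2*875 + 451
875 = 1*451 + 424
451 = 1*424 + 27
424 = 15*27 + 19
27 = 1*19 + 8
19 = 2*8 + 3
8 = 2*3 + 2
3 = 1*2 + 1
2 = 2*1 + 0
Back-substitute:
1 = 3 − 2
1 = −8 + 3·3
1 = 3·19 − 7·8
1 = −7·27 + 10·19
1 = 10·424 − 157·27
1 = −157·451 + 167·424
1 = 167·875 − 324·451
1 = −324·2201 + 815·875
1 = 815·9679 − 3584·2201
1 = −3584·11880 + 4399·9679
So 9679·4399 ≡ 1 (mod 11880), hence d = 4399.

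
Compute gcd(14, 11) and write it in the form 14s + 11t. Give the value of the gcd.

1

Apply Euclid's algorithm to 14 and 11:
14 = 1*11 + 3
11 = 3*3 + 2
3 = 1*2 + 1
2 = 2*1 + 0
gcd(14, 11) = 1.
Back-substituting:
1 = 3 − 2
1 = −11 + 4·3
1 = 4·14 − 5·11
So 1 = (4)·14 + (-5)·11.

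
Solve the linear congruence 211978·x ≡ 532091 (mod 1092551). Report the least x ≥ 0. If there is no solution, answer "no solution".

952543

First find gcd(211978, 1092551):
1092551 = 5·211978 + 32661
211978 = 6·32661 + 16012
32661 = 2·16012 + 637
16012 = 25·637 + 87
637 = 7·87 + 28
87 = 3·28 + 3
28 = 9·3 + 1
3 = 3·1 + 0
gcd = 1, so a unique solution mod 1092551 exists.
Back-substitute for the Bézout coefficients:
1 = 28 − 9·3
1 = −9·87 + 28·28
1 = 28·637 − 205·87
1 = −205·16012 + 5153·637
1 = 5153·32661 − 10511·16012
1 = −10511·211978 + 68219·32661
1 = 68219·1092551 − 351606·211978
So 211978·(-351606) ≡ 1 (mod 1092551), giving 211978⁻¹ ≡ 740945.
x ≡ 211978⁻¹·532091 ≡ 740945·532091 ≡ 952543 (mod 1092551).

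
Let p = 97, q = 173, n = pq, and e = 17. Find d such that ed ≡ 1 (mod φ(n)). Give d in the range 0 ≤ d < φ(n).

φ(n) = (p−1)(q−1) = 96·172 = 16512.
Need d with 17·d ≡ 1 (mod 16512). Apply the extended Euclidean algorithm:
16512 = 971*17 + 5
17 = 3*5 + 2
5 = 2*2 + 1
2 = 2*1 + 0
Back-substitute:
1 = 5 − 2·2
1 = −2·17 + 7·5
1 = 7·16512 − 6799·17
So 17·(-6799) ≡ 1 (mod 16512), hence d ≡ -6799 ≡ 9713 (mod 16512).

9713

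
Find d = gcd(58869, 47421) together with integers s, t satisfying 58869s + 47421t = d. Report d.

9

Euclidean algorithm:
58869 = 1*47421 + 11448
47421 = 4*11448 + 1629
11448 = 7*1629 + 45
1629 = 36*45 + 9
45 = 5*9 + 0
gcd(58869, 47421) = 9.
Working backward:
9 = 1629 − 36·45
9 = −36·11448 + 253·1629
9 = 253·47421 − 1048·11448
9 = −1048·58869 + 1301·47421
So 9 = (-1048)·58869 + (1301)·47421.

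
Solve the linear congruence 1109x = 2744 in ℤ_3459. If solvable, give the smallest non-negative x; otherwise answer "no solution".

3187

First find gcd(1109, 3459):
3459 = 3·1109 + 132
1109 = 8·132 + 53
132 = 2·53 + 26
53 = 2·26 + 1
26 = 26·1 + 0
gcd = 1, so a unique solution mod 3459 exists.
Back-substitute for the Bézout coefficients:
1 = 53 − 2·26
1 = −2·132 + 5·53
1 = 5·1109 − 42·132
1 = −42·3459 + 131·1109
So 1109·(131) ≡ 1 (mod 3459), giving 1109⁻¹ ≡ 131.
x ≡ 1109⁻¹·2744 ≡ 131·2744 ≡ 3187 (mod 3459).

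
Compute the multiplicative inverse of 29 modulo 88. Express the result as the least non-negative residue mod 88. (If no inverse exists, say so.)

Run Euclid on (88, 29):
88 = 3·29 + 1
29 = 29·1 + 0
The gcd is 1. Working backward:
1 = 88 − 3·29
So 29·(-3) ≡ 1 (mod 88), and -3 ≡ 85 (mod 88).

85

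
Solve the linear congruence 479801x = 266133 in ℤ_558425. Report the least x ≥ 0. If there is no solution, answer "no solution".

30658

First find gcd(479801, 558425):
558425 = 1·479801 + 78624
479801 = 6·78624 + 8057
78624 = 9·8057 + 6111
8057 = 1·6111 + 1946
6111 = 3·1946 + 273
1946 = 7·273 + 35
273 = 7·35 + 28
35 = 1·28 + 7
28 = 4·7 + 0
gcd = 7 and 7 | 266133, so solutions exist. Divide through by 7: 68543x ≡ 38019 (mod 79775).
Now find 68543⁻¹ mod 79775:
79775 = 1×68543 + 11232
68543 = 6×11232 + 1151
11232 = 9×1151 + 873
1151 = 1×873 + 278
873 = 3×278 + 39
278 = 7×39 + 5
39 = 7×5 + 4
5 = 1×4 + 1
4 = 4×1 + 0
Back-substitute:
1 = 5 − 4
1 = −39 + 8·5
1 = 8·278 − 57·39
1 = −57·873 + 179·278
1 = 179·1151 − 236·873
1 = −236·11232 + 2303·1151
1 = 2303·68543 − 14054·11232
1 = −14054·79775 + 16357·68543
So 68543⁻¹ ≡ 16357 (mod 79775).
Then x ≡ 16357·38019 ≡ 30658 (mod 79775); the smallest non-negative solution is x = 30658.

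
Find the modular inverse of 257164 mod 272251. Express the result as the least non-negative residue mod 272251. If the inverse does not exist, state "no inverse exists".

112080

Run Euclid on (272251, 257164):
272251 = 1·257164 + 15087
257164 = 17·15087 + 685
15087 = 22·685 + 17
685 = 40·17 + 5
17 = 3·5 + 2
5 = 2·2 + 1
2 = 2·1 + 0
gcd = 1, so the inverse exists. Back-substitute:
1 = 5 − 2·2
1 = −2·17 + 7·5
1 = 7·685 − 282·17
1 = −282·15087 + 6211·685
1 = 6211·257164 − 105869·15087
1 = −105869·272251 + 112080·257164
So 257164·112080 ≡ 1 (mod 272251).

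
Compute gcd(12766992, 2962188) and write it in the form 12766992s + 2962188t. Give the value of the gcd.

Apply Euclid's algorithm to 12766992 and 2962188:
12766992 = 4×2962188 + 918240
2962188 = 3×918240 + 207468
918240 = 4×207468 + 88368
207468 = 2×88368 + 30732
88368 = 2×30732 + 26904
30732 = 1×26904 + 3828
26904 = 7×3828 + 108
3828 = 35×108 + 48
108 = 2×48 + 12
48 = 4×12 + 0
gcd(12766992, 2962188) = 12.
Back-substituting:
12 = 108 − 2·48
12 = −2·3828 + 71·108
12 = 71·26904 − 499·3828
12 = −499·30732 + 570·26904
12 = 570·88368 − 1639·30732
12 = −1639·207468 + 3848·88368
12 = 3848·918240 − 17031·207468
12 = −17031·2962188 + 54941·918240
12 = 54941·12766992 − 236795·2962188
So 12 = (54941)·12766992 + (-236795)·2962188.

12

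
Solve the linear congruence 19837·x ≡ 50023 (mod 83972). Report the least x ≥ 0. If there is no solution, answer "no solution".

58995

First find gcd(19837, 83972):
83972 = 4×19837 + 4624
19837 = 4×4624 + 1341
4624 = 3×1341 + 601
1341 = 2×601 + 139
601 = 4×139 + 45
139 = 3×45 + 4
45 = 11×4 + 1
4 = 4×1 + 0
gcd = 1, so a unique solution mod 83972 exists.
Back-substitute for the Bézout coefficients:
1 = 45 − 11·4
1 = −11·139 + 34·45
1 = 34·601 − 147·139
1 = −147·1341 + 328·601
1 = 328·4624 − 1131·1341
1 = −1131·19837 + 4852·4624
1 = 4852·83972 − 20539·19837
So 19837·(-20539) ≡ 1 (mod 83972), giving 19837⁻¹ ≡ 63433.
x ≡ 19837⁻¹·50023 ≡ 63433·50023 ≡ 58995 (mod 83972).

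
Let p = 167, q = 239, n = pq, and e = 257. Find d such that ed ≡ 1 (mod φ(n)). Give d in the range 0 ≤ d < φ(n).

φ(n) = (p−1)(q−1) = 166·238 = 39508.
Need d with 257·d ≡ 1 (mod 39508). Apply the extended Euclidean algorithm:
39508 = 153*257 + 187
257 = 1*187 + 70
187 = 2*70 + 47
70 = 1*47 + 23
47 = 2*23 + 1
23 = 23*1 + 0
Back-substitute:
1 = 47 − 2·23
1 = −2·70 + 3·47
1 = 3·187 − 8·70
1 = −8·257 + 11·187
1 = 11·39508 − 1691·257
So 257·(-1691) ≡ 1 (mod 39508), hence d ≡ -1691 ≡ 37817 (mod 39508).

37817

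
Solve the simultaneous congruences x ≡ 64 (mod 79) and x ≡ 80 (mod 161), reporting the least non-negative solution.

Write x = 64 + 79·k. Then 79·k ≡ 80 − 64 ≡ 16 (mod 161).
Need 79⁻¹ mod 161. Extended Euclid on (161, 79):
161 = 2*79 + 3
79 = 26*3 + 1
3 = 3*1 + 0
Back-substitute:
1 = 79 − 26·3
1 = −26·161 + 53·79
79⁻¹ ≡ 53 (mod 161), so k ≡ 53·16 ≡ 43 (mod 161).
x = 64 + 79·43 = 3461.

3461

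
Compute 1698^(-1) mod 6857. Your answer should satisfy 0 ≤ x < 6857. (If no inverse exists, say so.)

Run Euclid on (6857, 1698):
6857 = 4*1698 + 65
1698 = 26*65 + 8
65 = 8*8 + 1
8 = 8*1 + 0
The gcd is 1. Working backward:
1 = 65 − 8·8
1 = −8·1698 + 209·65
1 = 209·6857 − 844·1698
Thus 1698·(-844) ≡ 1 (mod 6857); reducing, -844 mod 6857 = 6013.

6013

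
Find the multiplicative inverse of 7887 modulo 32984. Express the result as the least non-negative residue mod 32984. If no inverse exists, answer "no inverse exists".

22487

Run Euclid on (32984, 7887):
32984 = 4×7887 + 1436
7887 = 5×1436 + 707
1436 = 2×707 + 22
707 = 32×22 + 3
22 = 7×3 + 1
3 = 3×1 + 0
Since gcd(7887, 32984) = 1, back-substitute to write 1 as a combination:
1 = 22 − 7·3
1 = −7·707 + 225·22
1 = 225·1436 − 457·707
1 = −457·7887 + 2510·1436
1 = 2510·32984 − 10497·7887
Hence 7887⁻¹ ≡ -10497 ≡ 22487 (mod 32984).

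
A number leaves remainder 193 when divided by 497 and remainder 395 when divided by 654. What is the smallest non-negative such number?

90647

Write x = 193 + 497·k. Then 497·k ≡ 395 − 193 ≡ 202 (mod 654).
Need 497⁻¹ mod 654. Extended Euclid on (654, 497):
654 = 1*497 + 157
497 = 3*157 + 26
157 = 6*26 + 1
26 = 26*1 + 0
Back-substitute:
1 = 157 − 6·26
1 = −6·497 + 19·157
1 = 19·654 − 25·497
497⁻¹ ≡ 629 (mod 654), so k ≡ 629·202 ≡ 182 (mod 654).
x = 193 + 497·182 = 90647.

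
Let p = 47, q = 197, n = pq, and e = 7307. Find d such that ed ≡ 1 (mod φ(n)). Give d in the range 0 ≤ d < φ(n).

4843

φ(n) = (p−1)(q−1) = 46·196 = 9016.
Need d with 7307·d ≡ 1 (mod 9016). Apply the extended Euclidean algorithm:
9016 = 1*7307 + 1709
7307 = 4*1709 + 471
1709 = 3*471 + 296
471 = 1*296 + 175
296 = 1*175 + 121
175 = 1*121 + 54
121 = 2*54 + 13
54 = 4*13 + 2
13 = 6*2 + 1
2 = 2*1 + 0
Back-substitute:
1 = 13 − 6·2
1 = −6·54 + 25·13
1 = 25·121 − 56·54
1 = −56·175 + 81·121
1 = 81·296 − 137·175
1 = −137·471 + 218·296
1 = 218·1709 − 791·471
1 = −791·7307 + 3382·1709
1 = 3382·9016 − 4173·7307
So 7307·(-4173) ≡ 1 (mod 9016), hence d ≡ -4173 ≡ 4843 (mod 9016).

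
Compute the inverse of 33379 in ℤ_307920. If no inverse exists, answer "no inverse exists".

Extended Euclidean algorithm:
307920 = 9*33379 + 7509
33379 = 4*7509 + 3343
7509 = 2*3343 + 823
3343 = 4*823 + 51
823 = 16*51 + 7
51 = 7*7 + 2
7 = 3*2 + 1
2 = 2*1 + 0
Since gcd(33379, 307920) = 1, back-substitute to write 1 as a combination:
1 = 7 − 3·2
1 = −3·51 + 22·7
1 = 22·823 − 355·51
1 = −355·3343 + 1442·823
1 = 1442·7509 − 3239·3343
1 = −3239·33379 + 14398·7509
1 = 14398·307920 − 132821·33379
Thus 33379·(-132821) ≡ 1 (mod 307920); reducing, -132821 mod 307920 = 175099.

175099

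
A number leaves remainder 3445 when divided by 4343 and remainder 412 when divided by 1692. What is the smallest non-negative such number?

3951232

Write x = 3445 + 4343·k. Then 4343·k ≡ 412 − 3445 ≡ 351 (mod 1692).
Need 4343⁻¹ mod 1692. Extended Euclid on (1692, 959):
1692 = 1·959 + 733
959 = 1·733 + 226
733 = 3·226 + 55
226 = 4·55 + 6
55 = 9·6 + 1
6 = 6·1 + 0
Back-substitute:
1 = 55 − 9·6
1 = −9·226 + 37·55
1 = 37·733 − 120·226
1 = −120·959 + 157·733
1 = 157·1692 − 277·959
4343⁻¹ ≡ 1415 (mod 1692), so k ≡ 1415·351 ≡ 909 (mod 1692).
x = 3445 + 4343·909 = 3951232.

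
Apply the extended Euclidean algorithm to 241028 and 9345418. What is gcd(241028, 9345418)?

2

Apply Euclid's algorithm to 9345418 and 241028:
9345418 = 38·241028 + 186354
241028 = 1·186354 + 54674
186354 = 3·54674 + 22332
54674 = 2·22332 + 10010
22332 = 2·10010 + 2312
10010 = 4·2312 + 762
2312 = 3·762 + 26
762 = 29·26 + 8
26 = 3·8 + 2
8 = 4·2 + 0
gcd(241028, 9345418) = 2.
Express as a combination:
2 = 26 − 3·8
2 = −3·762 + 88·26
2 = 88·2312 − 267·762
2 = −267·10010 + 1156·2312
2 = 1156·22332 − 2579·10010
2 = −2579·54674 + 6314·22332
2 = 6314·186354 − 21521·54674
2 = −21521·241028 + 27835·186354
2 = 27835·9345418 − 1079251·241028
So 2 = (27835)·9345418 + (-1079251)·241028.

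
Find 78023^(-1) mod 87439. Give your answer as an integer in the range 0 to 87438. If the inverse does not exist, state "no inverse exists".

Euclidean algorithm on 87439, 78023:
87439 = 1*78023 + 9416
78023 = 8*9416 + 2695
9416 = 3*2695 + 1331
2695 = 2*1331 + 33
1331 = 40*33 + 11
33 = 3*11 + 0
Since gcd = 11 > 1, 78023 is not a unit mod 87439.

no inverse exists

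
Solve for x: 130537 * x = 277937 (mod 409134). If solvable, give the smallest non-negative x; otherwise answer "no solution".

6023

First find gcd(130537, 409134):
409134 = 3·130537 + 17523
130537 = 7·17523 + 7876
17523 = 2·7876 + 1771
7876 = 4·1771 + 792
1771 = 2·792 + 187
792 = 4·187 + 44
187 = 4·44 + 11
44 = 4·11 + 0
gcd = 11 and 11 | 277937, so solutions exist. Divide through by 11: 11867x ≡ 25267 (mod 37194).
Now find 11867⁻¹ mod 37194:
37194 = 3*11867 + 1593
11867 = 7*1593 + 716
1593 = 2*716 + 161
716 = 4*161 + 72
161 = 2*72 + 17
72 = 4*17 + 4
17 = 4*4 + 1
4 = 4*1 + 0
Back-substitute:
1 = 17 − 4·4
1 = −4·72 + 17·17
1 = 17·161 − 38·72
1 = −38·716 + 169·161
1 = 169·1593 − 376·716
1 = −376·11867 + 2801·1593
1 = 2801·37194 − 8779·11867
So 11867·(-8779) ≡ 1 (mod 37194), i.e. 11867⁻¹ ≡ 28415.
Then x ≡ 28415·25267 ≡ 6023 (mod 37194); the smallest non-negative solution is x = 6023.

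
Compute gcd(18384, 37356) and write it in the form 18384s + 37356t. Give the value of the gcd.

12

Apply Euclid's algorithm to 37356 and 18384:
37356 = 2×18384 + 588
18384 = 31×588 + 156
588 = 3×156 + 120
156 = 1×120 + 36
120 = 3×36 + 12
36 = 3×12 + 0
gcd(18384, 37356) = 12.
Working backward:
12 = 120 − 3·36
12 = −3·156 + 4·120
12 = 4·588 − 15·156
12 = −15·18384 + 469·588
12 = 469·37356 − 953·18384
So 12 = (469)·37356 + (-953)·18384.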